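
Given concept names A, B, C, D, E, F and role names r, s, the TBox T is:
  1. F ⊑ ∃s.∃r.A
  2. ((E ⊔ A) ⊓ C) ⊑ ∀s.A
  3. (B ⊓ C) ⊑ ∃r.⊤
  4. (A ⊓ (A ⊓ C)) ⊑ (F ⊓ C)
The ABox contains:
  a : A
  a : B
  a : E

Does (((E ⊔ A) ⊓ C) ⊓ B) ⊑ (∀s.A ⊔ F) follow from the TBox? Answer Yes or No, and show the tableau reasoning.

Yes

1. (((E ⊔ A) ⊓ C) ⊓ B) ⊑ (∀s.A ⊔ F)  ⇔  ((((E ⊔ A) ⊓ C) ⊓ B) ⊓ (∃s.¬A ⊓ ¬F)) unsat w.r.t. T
   all branches close; clash {F, ¬F} at x₀
2. Hence (((E ⊔ A) ⊓ C) ⊓ B) ⊑ (∀s.A ⊔ F): entailed.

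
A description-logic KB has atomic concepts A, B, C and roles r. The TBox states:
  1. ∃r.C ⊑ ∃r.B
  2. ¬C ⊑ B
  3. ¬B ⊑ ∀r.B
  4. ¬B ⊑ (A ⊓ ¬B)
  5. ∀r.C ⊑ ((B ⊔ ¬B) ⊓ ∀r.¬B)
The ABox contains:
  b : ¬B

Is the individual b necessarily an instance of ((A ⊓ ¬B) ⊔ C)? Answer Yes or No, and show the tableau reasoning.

1. b : ((A ⊓ ¬B) ⊔ C)?  L(b) = {¬B} ∪ {((¬A ⊔ B) ⊓ ¬C)}
   clash {B, ¬B} at b — b ∈ ((A ⊓ ¬B) ⊔ C)
2. Hence b : ((A ⊓ ¬B) ⊔ C): entailed.

Yes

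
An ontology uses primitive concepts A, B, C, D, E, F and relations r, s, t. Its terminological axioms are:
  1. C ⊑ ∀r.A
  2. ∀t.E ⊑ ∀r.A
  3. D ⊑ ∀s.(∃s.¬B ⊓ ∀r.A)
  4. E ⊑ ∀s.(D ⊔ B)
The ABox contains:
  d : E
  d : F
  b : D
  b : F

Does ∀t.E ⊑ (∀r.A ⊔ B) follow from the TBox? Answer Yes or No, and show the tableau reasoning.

Yes

1. ∀t.E ⊑ (∀r.A ⊔ B)  ⇔  (∀t.E ⊓ (∃r.¬A ⊓ ¬B)) unsat w.r.t. T
   all branches close; clash {A, ¬A} at an ∃-successor
2. Hence ∀t.E ⊑ (∀r.A ⊔ B): entailed.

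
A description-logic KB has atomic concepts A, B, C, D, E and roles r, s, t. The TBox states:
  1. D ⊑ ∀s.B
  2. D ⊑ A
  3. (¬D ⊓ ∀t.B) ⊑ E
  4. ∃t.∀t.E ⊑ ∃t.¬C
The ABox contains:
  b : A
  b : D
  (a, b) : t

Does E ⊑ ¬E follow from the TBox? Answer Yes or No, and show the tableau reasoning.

No

1. E ⊑ ¬E  ⇔  (E ⊓ E) unsat w.r.t. T
   open: L(x₀) ⊇ {E, ¬D, ∀t.∃t.¬E}
2. Hence E ⊑ ¬E: not entailed.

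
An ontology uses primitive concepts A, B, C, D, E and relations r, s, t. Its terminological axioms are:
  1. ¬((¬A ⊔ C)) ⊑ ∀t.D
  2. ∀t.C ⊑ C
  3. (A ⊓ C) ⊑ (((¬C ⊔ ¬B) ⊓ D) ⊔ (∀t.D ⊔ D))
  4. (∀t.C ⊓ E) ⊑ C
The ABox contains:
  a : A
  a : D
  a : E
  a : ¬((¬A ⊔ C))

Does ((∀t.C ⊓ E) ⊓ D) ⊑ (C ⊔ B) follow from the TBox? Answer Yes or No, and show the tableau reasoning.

1. ((∀t.C ⊓ E) ⊓ D) ⊑ (C ⊔ B)  ⇔  (((∀t.C ⊓ E) ⊓ D) ⊓ (¬C ⊓ ¬B)) unsat w.r.t. T
   all branches close; clash {C, ¬C} at x₀
2. Hence ((∀t.C ⊓ E) ⊓ D) ⊑ (C ⊔ B): entailed.

Yes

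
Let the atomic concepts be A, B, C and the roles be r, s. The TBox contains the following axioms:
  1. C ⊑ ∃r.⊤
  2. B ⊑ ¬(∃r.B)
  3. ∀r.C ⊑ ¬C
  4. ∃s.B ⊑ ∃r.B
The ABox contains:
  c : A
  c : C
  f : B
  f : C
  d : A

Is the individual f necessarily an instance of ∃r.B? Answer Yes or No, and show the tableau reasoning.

1. f : ∃r.B?  L(f) = {B, C} ∪ {∀r.¬B}
   apply at f: C⊑∃r.⊤
   open: L(f) ⊇ {B, C, ∀r.¬B, ∀s.¬B, ∃r.¬C, …} (+ ∃-successors) — f ∉ ∃r.B possible
2. Hence f : ∃r.B: not entailed.

No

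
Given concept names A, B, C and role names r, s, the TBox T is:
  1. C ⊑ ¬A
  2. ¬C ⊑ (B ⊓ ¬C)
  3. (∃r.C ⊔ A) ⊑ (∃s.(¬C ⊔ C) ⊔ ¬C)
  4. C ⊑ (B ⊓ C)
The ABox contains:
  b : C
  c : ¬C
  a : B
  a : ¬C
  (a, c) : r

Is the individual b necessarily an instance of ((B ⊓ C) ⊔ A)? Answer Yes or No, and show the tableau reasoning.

1. b : ((B ⊓ C) ⊔ A)?  L(b) = {C} ∪ {((¬B ⊔ ¬C) ⊓ ¬A)}
   clash {C, ¬C} at b — b ∈ ((B ⊓ C) ⊔ A)
2. Hence b : ((B ⊓ C) ⊔ A): entailed.

Yes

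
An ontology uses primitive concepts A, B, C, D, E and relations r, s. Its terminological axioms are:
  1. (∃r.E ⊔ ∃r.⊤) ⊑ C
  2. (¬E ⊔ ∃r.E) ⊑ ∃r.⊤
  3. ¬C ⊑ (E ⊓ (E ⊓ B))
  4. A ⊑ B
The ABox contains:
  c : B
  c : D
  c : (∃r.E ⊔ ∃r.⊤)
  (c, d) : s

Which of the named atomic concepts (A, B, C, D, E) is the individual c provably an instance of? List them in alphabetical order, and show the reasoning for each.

1. c : A?  L(c) = {B, D, (∃r.E ⊔ ∃r.⊤)} ∪ {¬A}
   apply at c: (∃r.E ⊔ ∃r.⊤)⊑C
   open: L(c) ⊇ {B, C, D, ¬A, ∃r.E, …} (+ ∃-successors) — c ∉ A possible
2. c : B?  L(c) = {B, D, (∃r.E ⊔ ∃r.⊤)} ∪ {¬B}
   clash {B, ¬B} at c — c ∈ B
3. c : C?  L(c) = {B, D, (∃r.E ⊔ ∃r.⊤)} ∪ {¬C}
   clash {C, ¬C} at c — c ∈ C
4. c : D?  L(c) = {B, D, (∃r.E ⊔ ∃r.⊤)} ∪ {¬D}
   clash {D, ¬D} at c — c ∈ D
5. c : E?  L(c) = {B, D, (∃r.E ⊔ ∃r.⊤)} ∪ {¬E}
   apply at c: (∃r.E ⊔ ∃r.⊤)⊑C
   open: L(c) ⊇ {B, C, D, ¬E, ∃r.E, …} (+ ∃-successors) — c ∉ E possible
6. Entailed for c: {B, C, D}

{B, C, D}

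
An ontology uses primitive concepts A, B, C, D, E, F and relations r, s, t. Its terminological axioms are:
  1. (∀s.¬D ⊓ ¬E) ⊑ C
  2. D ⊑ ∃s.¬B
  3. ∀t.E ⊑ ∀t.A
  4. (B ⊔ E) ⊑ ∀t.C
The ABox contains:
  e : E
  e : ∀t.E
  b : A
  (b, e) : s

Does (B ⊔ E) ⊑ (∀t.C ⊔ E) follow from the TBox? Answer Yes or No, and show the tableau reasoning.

Yes

1. (B ⊔ E) ⊑ (∀t.C ⊔ E)  ⇔  ((B ⊔ E) ⊓ (∃t.¬C ⊓ ¬E)) unsat w.r.t. T
   all branches close; clash {E, ¬E} at x₀
2. Hence (B ⊔ E) ⊑ (∀t.C ⊔ E): entailed.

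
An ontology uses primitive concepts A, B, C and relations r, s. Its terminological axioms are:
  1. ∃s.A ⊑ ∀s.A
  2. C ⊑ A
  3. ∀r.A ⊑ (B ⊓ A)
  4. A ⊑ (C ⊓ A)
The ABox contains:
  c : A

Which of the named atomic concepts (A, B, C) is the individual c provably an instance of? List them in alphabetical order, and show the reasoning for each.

1. c : A?  L(c) = {A} ∪ {¬A}
   clash {A, ¬A} at c — c ∈ A
2. c : B?  L(c) = {A} ∪ {¬B}
   apply at c: A⊑(C ⊓ A)
   open: L(c) ⊇ {A, C, ¬B, ∀s.¬A, ∃r.¬A} (+ ∃-successors) — c ∉ B possible
3. c : C?  L(c) = {A} ∪ {¬C}
   clash {C, ¬C} at c — c ∈ C
4. Entailed for c: {A, C}

{A, C}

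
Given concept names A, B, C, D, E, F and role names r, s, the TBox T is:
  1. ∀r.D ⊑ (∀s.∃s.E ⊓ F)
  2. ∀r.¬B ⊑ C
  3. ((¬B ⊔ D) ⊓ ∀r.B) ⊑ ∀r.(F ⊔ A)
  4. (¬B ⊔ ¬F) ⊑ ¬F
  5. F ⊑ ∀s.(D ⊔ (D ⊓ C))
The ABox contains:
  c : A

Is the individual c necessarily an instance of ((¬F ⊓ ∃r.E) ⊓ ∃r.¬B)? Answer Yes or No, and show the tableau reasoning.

No

1. c : ((¬F ⊓ ∃r.E) ⊓ ∃r.¬B)?  L(c) = {A} ∪ {((F ⊔ ∀r.¬E) ⊔ ∀r.B)}
   open: L(c) ⊇ {A, B, F, ¬D, ∀s.(D ⊔ (D ⊓ C)), …} (+ ∃-successors) — c ∉ ((¬F ⊓ ∃r.E) ⊓ ∃r.¬B) possible
2. Hence c : ((¬F ⊓ ∃r.E) ⊓ ∃r.¬B): not entailed.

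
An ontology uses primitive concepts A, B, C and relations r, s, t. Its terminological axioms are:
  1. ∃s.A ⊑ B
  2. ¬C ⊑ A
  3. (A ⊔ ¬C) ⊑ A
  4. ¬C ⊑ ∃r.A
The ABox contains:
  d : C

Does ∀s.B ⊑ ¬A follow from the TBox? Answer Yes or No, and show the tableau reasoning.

No

1. ∀s.B ⊑ ¬A  ⇔  (∀s.B ⊓ A) unsat w.r.t. T
   open: L(x₀) ⊇ {A, C, ∀s.B, ∀s.¬A}
2. Hence ∀s.B ⊑ ¬A: not entailed.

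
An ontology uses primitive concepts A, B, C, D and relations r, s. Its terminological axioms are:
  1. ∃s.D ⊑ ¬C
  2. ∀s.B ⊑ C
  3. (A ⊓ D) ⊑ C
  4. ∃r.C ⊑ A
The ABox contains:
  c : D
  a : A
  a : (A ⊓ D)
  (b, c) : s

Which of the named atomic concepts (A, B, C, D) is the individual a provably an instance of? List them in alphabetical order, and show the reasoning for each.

1. a : A?  L(a) = {A, (A ⊓ D)} ∪ {¬A}
   clash {A, ¬A} at a — a ∈ A
2. a : B?  L(a) = {A, (A ⊓ D)} ∪ {¬B}
   apply at a: (A ⊓ D)⊑C
   open: L(a) ⊇ {A, C, D, ¬B, ∀s.¬D} — a ∉ B possible
3. a : C?  L(a) = {A, (A ⊓ D)} ∪ {¬C}
   clash {C, ¬C} at a — a ∈ C
4. a : D?  L(a) = {A, (A ⊓ D)} ∪ {¬D}
   clash {D, ¬D} at a — a ∈ D
5. Entailed for a: {A, C, D}

{A, C, D}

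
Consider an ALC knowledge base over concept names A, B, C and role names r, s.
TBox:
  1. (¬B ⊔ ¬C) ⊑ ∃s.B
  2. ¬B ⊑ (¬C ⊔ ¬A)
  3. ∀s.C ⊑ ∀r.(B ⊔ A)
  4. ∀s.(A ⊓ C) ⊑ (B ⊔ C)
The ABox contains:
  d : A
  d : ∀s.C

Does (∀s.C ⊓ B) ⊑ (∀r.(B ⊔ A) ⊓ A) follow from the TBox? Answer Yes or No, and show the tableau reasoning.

No

1. (∀s.C ⊓ B) ⊑ (∀r.(B ⊔ A) ⊓ A)  ⇔  ((∀s.C ⊓ B) ⊓ (∃r.(¬B ⊓ ¬A) ⊔ ¬A)) unsat w.r.t. T
   apply at x₀: ∀s.C⊑∀r.(B ⊔ A)
   open: L(x₀) ⊇ {B, C, ¬A, ∀r.(B ⊔ A), ∀s.C, …} (+ ∃-successors)
2. Hence (∀s.C ⊓ B) ⊑ (∀r.(B ⊔ A) ⊓ A): not entailed.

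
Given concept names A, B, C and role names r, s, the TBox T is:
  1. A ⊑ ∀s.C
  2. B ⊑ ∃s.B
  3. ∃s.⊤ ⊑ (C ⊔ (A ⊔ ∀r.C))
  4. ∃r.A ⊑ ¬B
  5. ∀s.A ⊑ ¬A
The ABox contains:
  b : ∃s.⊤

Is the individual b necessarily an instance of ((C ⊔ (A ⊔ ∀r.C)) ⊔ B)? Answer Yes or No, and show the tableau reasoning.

1. b : ((C ⊔ (A ⊔ ∀r.C)) ⊔ B)?  L(b) = {∃s.⊤} ∪ {((¬C ⊓ (¬A ⊓ ∃r.¬C)) ⊓ ¬B)}
   clash {C, ¬C} at an ∃-successor — b ∈ ((C ⊔ (A ⊔ ∀r.C)) ⊔ B)
2. Hence b : ((C ⊔ (A ⊔ ∀r.C)) ⊔ B): entailed.

Yes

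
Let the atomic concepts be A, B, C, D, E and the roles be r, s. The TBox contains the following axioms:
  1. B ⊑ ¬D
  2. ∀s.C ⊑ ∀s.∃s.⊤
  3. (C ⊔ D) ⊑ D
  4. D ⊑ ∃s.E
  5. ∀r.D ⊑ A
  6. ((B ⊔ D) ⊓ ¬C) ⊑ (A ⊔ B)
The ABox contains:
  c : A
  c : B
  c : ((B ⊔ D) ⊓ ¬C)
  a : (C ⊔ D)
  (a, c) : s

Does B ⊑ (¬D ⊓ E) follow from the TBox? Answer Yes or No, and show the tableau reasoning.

No

1. B ⊑ (¬D ⊓ E)  ⇔  (B ⊓ (D ⊔ ¬E)) unsat w.r.t. T
   apply at x₀: B⊑¬D
   open: L(x₀) ⊇ {B, ¬C, ¬D, ¬E, ∃r.¬D, …} (+ ∃-successors)
2. Hence B ⊑ (¬D ⊓ E): not entailed.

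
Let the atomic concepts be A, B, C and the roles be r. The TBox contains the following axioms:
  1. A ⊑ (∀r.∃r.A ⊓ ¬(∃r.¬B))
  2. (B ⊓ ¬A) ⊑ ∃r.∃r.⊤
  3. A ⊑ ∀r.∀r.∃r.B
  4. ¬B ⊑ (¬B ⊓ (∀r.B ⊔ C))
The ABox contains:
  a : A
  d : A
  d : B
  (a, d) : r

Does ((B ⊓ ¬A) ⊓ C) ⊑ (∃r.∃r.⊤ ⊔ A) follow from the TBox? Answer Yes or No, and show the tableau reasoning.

1. ((B ⊓ ¬A) ⊓ C) ⊑ (∃r.∃r.⊤ ⊔ A)  ⇔  (((B ⊓ ¬A) ⊓ C) ⊓ (∀r.∀r.⊥ ⊓ ¬A)) unsat w.r.t. T
   all branches close; clash ⊥ at an ∃-successor
2. Hence ((B ⊓ ¬A) ⊓ C) ⊑ (∃r.∃r.⊤ ⊔ A): entailed.

Yes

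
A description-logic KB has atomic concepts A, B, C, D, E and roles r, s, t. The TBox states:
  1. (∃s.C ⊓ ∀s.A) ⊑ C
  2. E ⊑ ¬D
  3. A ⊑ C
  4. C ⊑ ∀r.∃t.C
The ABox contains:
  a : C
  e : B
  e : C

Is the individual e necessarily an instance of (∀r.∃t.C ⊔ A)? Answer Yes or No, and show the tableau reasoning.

Yes

1. e : (∀r.∃t.C ⊔ A)?  L(e) = {B, C} ∪ {(∃r.∀t.¬C ⊓ ¬A)}
   clash {C, ¬C} at an ∃-successor — e ∈ (∀r.∃t.C ⊔ A)
2. Hence e : (∀r.∃t.C ⊔ A): entailed.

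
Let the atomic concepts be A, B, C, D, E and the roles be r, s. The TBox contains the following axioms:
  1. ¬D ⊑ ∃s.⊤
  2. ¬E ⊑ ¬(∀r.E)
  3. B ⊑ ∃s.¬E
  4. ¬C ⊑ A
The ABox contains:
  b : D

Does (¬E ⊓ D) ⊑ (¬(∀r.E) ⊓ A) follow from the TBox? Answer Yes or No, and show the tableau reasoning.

No

1. (¬E ⊓ D) ⊑ (¬(∀r.E) ⊓ A)  ⇔  ((¬E ⊓ D) ⊓ (∀r.E ⊔ ¬A)) unsat w.r.t. T
   apply at x₀: ¬E⊑¬(∀r.E)
   open: L(x₀) ⊇ {C, D, ¬A, ¬B, ¬E, …} (+ ∃-successors)
2. Hence (¬E ⊓ D) ⊑ (¬(∀r.E) ⊓ A): not entailed.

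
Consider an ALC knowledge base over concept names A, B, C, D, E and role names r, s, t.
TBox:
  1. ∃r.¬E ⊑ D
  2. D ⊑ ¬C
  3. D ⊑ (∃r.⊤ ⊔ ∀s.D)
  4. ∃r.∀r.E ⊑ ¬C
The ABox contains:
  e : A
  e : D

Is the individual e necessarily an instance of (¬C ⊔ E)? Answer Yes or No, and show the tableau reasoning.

1. e : (¬C ⊔ E)?  L(e) = {A, D} ∪ {(C ⊓ ¬E)}
   clash {C, ¬C} at e — e ∈ (¬C ⊔ E)
2. Hence e : (¬C ⊔ E): entailed.

Yes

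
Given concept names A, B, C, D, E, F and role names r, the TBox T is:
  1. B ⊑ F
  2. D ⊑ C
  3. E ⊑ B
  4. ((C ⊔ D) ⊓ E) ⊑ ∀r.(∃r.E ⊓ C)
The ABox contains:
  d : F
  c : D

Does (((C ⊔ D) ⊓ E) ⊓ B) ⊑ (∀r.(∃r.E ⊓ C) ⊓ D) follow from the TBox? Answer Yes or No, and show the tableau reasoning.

1. (((C ⊔ D) ⊓ E) ⊓ B) ⊑ (∀r.(∃r.E ⊓ C) ⊓ D)  ⇔  ((((C ⊔ D) ⊓ E) ⊓ B) ⊓ (∃r.(∀r.¬E ⊔ ¬C) ⊔ ¬D)) unsat w.r.t. T
   apply at x₀: B⊑F; ((C ⊔ D) ⊓ E)⊑∀r.(∃r.E ⊓ C)
   open: L(x₀) ⊇ {B, C, E, F, ¬D, …}
2. Hence (((C ⊔ D) ⊓ E) ⊓ B) ⊑ (∀r.(∃r.E ⊓ C) ⊓ D): not entailed.

No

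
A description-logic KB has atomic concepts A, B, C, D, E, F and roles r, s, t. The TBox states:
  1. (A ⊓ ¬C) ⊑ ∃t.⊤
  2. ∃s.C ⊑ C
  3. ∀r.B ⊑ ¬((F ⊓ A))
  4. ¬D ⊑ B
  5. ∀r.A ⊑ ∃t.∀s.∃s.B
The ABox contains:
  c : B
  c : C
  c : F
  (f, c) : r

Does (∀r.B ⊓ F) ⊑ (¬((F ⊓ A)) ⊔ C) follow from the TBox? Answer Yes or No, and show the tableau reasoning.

Yes

1. (∀r.B ⊓ F) ⊑ (¬((F ⊓ A)) ⊔ C)  ⇔  ((∀r.B ⊓ F) ⊓ ((F ⊓ A) ⊓ ¬C)) unsat w.r.t. T
   all branches close; clash {C, ¬C} at x₀
2. Hence (∀r.B ⊓ F) ⊑ (¬((F ⊓ A)) ⊔ C): entailed.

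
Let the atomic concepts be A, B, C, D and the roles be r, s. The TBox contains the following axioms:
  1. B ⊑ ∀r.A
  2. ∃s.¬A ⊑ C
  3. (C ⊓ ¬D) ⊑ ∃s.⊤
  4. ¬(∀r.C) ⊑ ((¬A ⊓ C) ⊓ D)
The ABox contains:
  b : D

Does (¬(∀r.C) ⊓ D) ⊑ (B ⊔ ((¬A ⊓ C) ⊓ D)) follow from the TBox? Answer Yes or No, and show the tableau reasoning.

Yes

1. (¬(∀r.C) ⊓ D) ⊑ (B ⊔ ((¬A ⊓ C) ⊓ D))  ⇔  ((∃r.¬C ⊓ D) ⊓ (¬B ⊓ ((A ⊔ ¬C) ⊔ ¬D))) unsat w.r.t. T
   all branches close; clash {D, ¬D} at x₀
2. Hence (¬(∀r.C) ⊓ D) ⊑ (B ⊔ ((¬A ⊓ C) ⊓ D)): entailed.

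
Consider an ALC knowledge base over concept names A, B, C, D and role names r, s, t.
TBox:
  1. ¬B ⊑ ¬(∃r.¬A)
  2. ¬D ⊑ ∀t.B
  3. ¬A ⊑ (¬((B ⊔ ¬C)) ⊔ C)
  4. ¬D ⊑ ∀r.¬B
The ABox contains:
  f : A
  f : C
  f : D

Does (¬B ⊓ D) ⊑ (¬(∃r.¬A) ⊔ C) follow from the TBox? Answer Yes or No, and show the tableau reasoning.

Yes

1. (¬B ⊓ D) ⊑ (¬(∃r.¬A) ⊔ C)  ⇔  ((¬B ⊓ D) ⊓ (∃r.¬A ⊓ ¬C)) unsat w.r.t. T
   all branches close; clash {C, ¬C} at x₀
2. Hence (¬B ⊓ D) ⊑ (¬(∃r.¬A) ⊔ C): entailed.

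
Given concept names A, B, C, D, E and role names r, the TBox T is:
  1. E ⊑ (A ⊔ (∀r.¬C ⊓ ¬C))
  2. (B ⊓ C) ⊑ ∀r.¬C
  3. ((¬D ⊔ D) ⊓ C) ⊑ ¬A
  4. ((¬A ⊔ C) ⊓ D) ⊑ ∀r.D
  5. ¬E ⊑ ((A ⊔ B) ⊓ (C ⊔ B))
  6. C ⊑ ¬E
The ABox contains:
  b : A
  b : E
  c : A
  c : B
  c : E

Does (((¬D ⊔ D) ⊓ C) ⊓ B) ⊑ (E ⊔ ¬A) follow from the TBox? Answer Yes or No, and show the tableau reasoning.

1. (((¬D ⊔ D) ⊓ C) ⊓ B) ⊑ (E ⊔ ¬A)  ⇔  ((((¬D ⊔ D) ⊓ C) ⊓ B) ⊓ (¬E ⊓ A)) unsat w.r.t. T
   all branches close; clash {A, ¬A} at x₀
2. Hence (((¬D ⊔ D) ⊓ C) ⊓ B) ⊑ (E ⊔ ¬A): entailed.

Yes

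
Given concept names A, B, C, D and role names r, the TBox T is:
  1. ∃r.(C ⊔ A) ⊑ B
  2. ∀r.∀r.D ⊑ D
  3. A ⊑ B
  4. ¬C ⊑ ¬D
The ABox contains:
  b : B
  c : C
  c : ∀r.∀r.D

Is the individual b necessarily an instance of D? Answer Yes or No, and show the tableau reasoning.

No

1. b : D?  L(b) = {B} ∪ {¬D}
   open: L(b) ⊇ {B, ¬D, ∃r.∃r.¬D} (+ ∃-successors) — b ∉ D possible
2. Hence b : D: not entailed.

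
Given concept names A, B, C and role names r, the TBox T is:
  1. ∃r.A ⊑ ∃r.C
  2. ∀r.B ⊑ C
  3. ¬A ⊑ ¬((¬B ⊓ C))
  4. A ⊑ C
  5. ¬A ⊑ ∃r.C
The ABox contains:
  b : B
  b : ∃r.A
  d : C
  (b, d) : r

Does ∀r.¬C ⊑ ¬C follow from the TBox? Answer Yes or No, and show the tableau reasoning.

1. ∀r.¬C ⊑ ¬C  ⇔  (∀r.¬C ⊓ C) unsat w.r.t. T
   open: L(x₀) ⊇ {A, C, ∀r.¬A, ∀r.¬C}
2. Hence ∀r.¬C ⊑ ¬C: not entailed.

No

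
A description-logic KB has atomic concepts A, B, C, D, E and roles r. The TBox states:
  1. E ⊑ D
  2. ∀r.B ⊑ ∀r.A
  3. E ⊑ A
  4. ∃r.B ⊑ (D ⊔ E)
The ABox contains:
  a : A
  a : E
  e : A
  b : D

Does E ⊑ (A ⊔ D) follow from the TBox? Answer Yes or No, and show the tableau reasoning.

1. E ⊑ (A ⊔ D)  ⇔  (E ⊓ (¬A ⊓ ¬D)) unsat w.r.t. T
   all branches close; clash {A, ¬A} at x₀
2. Hence E ⊑ (A ⊔ D): entailed.

Yes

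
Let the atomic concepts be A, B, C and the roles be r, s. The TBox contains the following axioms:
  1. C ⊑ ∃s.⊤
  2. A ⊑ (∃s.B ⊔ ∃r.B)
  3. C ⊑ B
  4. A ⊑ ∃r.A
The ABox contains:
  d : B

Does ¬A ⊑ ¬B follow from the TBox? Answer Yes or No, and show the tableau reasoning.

1. ¬A ⊑ ¬B  ⇔  (¬A ⊓ B) unsat w.r.t. T
   open: L(x₀) ⊇ {B, ¬A, ¬C}
2. Hence ¬A ⊑ ¬B: not entailed.

No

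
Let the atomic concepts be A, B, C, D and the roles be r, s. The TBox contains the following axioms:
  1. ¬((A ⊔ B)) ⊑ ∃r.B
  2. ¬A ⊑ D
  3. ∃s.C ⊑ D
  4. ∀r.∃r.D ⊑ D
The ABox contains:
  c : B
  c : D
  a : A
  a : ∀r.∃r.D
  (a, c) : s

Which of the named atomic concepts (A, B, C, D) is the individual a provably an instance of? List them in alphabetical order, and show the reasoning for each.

{A, D}

1. a : A?  L(a) = {A, ∀r.∃r.D} ∪ {¬A}
   clash {A, ¬A} at a — a ∈ A
2. a : B?  L(a) = {A, ∀r.∃r.D} ∪ {¬B}
   apply at a: ∀r.∃r.D⊑D
   open: L(a) ⊇ {A, D, ¬B, ∀r.∃r.D, ∀s.¬C} — a ∉ B possible
3. a : C?  L(a) = {A, ∀r.∃r.D} ∪ {¬C}
   apply at a: ∀r.∃r.D⊑D
   open: L(a) ⊇ {A, D, ¬C, ∀r.∃r.D, ∀s.¬C} — a ∉ C possible
4. a : D?  L(a) = {A, ∀r.∃r.D} ∪ {¬D}
   clash {D, ¬D} at a — a ∈ D
5. Entailed for a: {A, D}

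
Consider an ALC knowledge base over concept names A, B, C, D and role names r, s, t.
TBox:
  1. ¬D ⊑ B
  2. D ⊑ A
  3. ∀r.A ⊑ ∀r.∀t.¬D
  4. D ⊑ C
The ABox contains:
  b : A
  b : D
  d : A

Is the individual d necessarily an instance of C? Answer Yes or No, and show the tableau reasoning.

No

1. d : C?  L(d) = {A} ∪ {¬C}
   open: L(d) ⊇ {A, B, ¬C, ¬D, ∃r.¬A} (+ ∃-successors) — d ∉ C possible
2. Hence d : C: not entailed.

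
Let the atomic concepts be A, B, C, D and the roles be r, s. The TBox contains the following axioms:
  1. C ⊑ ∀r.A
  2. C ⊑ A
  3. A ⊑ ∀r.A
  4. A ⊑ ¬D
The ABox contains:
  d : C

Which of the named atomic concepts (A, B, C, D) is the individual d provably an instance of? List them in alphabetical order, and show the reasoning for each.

1. d : A?  L(d) = {C} ∪ {¬A}
   clash {A, ¬A} at d — d ∈ A
2. d : B?  L(d) = {C} ∪ {¬B}
   apply at d: C⊑∀r.A; C⊑A
   open: L(d) ⊇ {A, C, ¬B, ¬D, ∀r.A} — d ∉ B possible
3. d : C?  L(d) = {C} ∪ {¬C}
   clash {C, ¬C} at d — d ∈ C
4. d : D?  L(d) = {C} ∪ {¬D}
   apply at d: C⊑∀r.A; C⊑A
   open: L(d) ⊇ {A, C, ¬D, ∀r.A} — d ∉ D possible
5. Entailed for d: {A, C}

{A, C}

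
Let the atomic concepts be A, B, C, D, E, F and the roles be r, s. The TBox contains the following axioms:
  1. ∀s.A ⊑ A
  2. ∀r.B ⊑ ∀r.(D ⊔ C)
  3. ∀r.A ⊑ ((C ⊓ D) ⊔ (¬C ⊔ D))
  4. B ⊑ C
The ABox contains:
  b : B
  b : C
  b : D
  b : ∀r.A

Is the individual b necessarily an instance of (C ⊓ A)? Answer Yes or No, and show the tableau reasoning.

No

1. b : (C ⊓ A)?  L(b) = {B, C, D, ∀r.A} ∪ {(¬C ⊔ ¬A)}
   apply at b: ∀r.A⊑((C ⊓ D) ⊔ (¬C ⊔ D))
   open: L(b) ⊇ {B, C, D, ¬A, ∀r.A, …} (+ ∃-successors) — b ∉ (C ⊓ A) possible
2. Hence b : (C ⊓ A): not entailed.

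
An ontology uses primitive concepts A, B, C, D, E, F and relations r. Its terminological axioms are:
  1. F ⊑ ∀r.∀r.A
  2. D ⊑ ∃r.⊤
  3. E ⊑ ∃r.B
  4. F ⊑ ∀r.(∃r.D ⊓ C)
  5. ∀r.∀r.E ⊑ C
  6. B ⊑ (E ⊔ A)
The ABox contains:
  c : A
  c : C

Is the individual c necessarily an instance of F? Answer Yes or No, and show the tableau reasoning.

1. c : F?  L(c) = {A, C} ∪ {¬F}
   open: L(c) ⊇ {A, C, ¬B, ¬D, ¬E, …} — c ∉ F possible
2. Hence c : F: not entailed.

No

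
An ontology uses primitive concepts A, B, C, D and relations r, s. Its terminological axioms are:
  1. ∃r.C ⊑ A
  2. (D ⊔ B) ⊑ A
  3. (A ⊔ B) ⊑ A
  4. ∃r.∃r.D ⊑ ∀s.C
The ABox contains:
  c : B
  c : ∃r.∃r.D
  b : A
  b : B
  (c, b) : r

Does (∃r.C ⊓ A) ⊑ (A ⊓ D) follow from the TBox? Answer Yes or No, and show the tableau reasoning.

1. (∃r.C ⊓ A) ⊑ (A ⊓ D)  ⇔  ((∃r.C ⊓ A) ⊓ (¬A ⊔ ¬D)) unsat w.r.t. T
   open: L(x₀) ⊇ {A, ¬D, ∀r.∀r.¬D, ∃r.C} (+ ∃-successors)
2. Hence (∃r.C ⊓ A) ⊑ (A ⊓ D): not entailed.

No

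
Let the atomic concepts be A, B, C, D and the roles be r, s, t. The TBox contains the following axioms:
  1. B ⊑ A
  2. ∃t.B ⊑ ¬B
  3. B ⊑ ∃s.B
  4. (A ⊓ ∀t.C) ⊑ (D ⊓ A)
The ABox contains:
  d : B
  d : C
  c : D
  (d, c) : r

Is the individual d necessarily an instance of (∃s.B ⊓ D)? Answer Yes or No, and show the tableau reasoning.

1. d : (∃s.B ⊓ D)?  L(d) = {B, C} ∪ {(∀s.¬B ⊔ ¬D)}
   apply at d: B⊑A; B⊑∃s.B
   open: L(d) ⊇ {A, B, C, ¬D, ∀t.¬B, …} (+ ∃-successors) — d ∉ (∃s.B ⊓ D) possible
2. Hence d : (∃s.B ⊓ D): not entailed.

No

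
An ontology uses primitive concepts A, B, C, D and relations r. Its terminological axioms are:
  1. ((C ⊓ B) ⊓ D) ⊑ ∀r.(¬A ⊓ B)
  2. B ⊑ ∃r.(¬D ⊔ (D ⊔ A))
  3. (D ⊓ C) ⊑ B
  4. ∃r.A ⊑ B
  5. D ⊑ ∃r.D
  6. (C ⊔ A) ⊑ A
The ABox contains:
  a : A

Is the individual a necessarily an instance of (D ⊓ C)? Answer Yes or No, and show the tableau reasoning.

No

1. a : (D ⊓ C)?  L(a) = {A} ∪ {(¬D ⊔ ¬C)}
   open: L(a) ⊇ {A, ¬B, ¬D, ∀r.¬A} — a ∉ (D ⊓ C) possible
2. Hence a : (D ⊓ C): not entailed.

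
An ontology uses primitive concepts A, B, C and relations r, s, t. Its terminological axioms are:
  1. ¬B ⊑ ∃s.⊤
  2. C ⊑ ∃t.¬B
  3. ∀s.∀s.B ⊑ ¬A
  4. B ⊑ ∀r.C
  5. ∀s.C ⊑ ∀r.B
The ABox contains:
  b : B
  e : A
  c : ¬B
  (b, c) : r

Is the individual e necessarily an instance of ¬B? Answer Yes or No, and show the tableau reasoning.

No

1. e : ¬B?  L(e) = {A} ∪ {B}
   apply at e: B⊑∀r.C
   open: L(e) ⊇ {A, B, ¬C, ∀r.C, ∃s.¬C, …} (+ ∃-successors) — e ∉ ¬B possible
2. Hence e : ¬B: not entailed.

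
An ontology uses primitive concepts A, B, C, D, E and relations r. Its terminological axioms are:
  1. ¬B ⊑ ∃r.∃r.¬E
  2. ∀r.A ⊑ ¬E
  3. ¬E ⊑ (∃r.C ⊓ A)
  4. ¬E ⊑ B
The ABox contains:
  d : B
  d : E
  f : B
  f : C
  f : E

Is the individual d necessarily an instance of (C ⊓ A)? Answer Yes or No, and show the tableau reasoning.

No

1. d : (C ⊓ A)?  L(d) = {B, E} ∪ {(¬C ⊔ ¬A)}
   open: L(d) ⊇ {B, E, ¬C, ∃r.¬A} (+ ∃-successors) — d ∉ (C ⊓ A) possible
2. Hence d : (C ⊓ A): not entailed.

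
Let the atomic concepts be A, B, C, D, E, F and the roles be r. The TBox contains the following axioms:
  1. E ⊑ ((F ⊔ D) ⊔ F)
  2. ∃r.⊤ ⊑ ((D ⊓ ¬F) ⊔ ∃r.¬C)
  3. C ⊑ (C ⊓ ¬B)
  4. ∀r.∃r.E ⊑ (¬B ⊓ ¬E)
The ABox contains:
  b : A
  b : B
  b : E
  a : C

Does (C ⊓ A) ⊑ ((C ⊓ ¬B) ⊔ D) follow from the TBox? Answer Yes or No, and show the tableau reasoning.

Yes

1. (C ⊓ A) ⊑ ((C ⊓ ¬B) ⊔ D)  ⇔  ((C ⊓ A) ⊓ ((¬C ⊔ B) ⊓ ¬D)) unsat w.r.t. T
   all branches close; clash {B, ¬B} at x₀
2. Hence (C ⊓ A) ⊑ ((C ⊓ ¬B) ⊔ D): entailed.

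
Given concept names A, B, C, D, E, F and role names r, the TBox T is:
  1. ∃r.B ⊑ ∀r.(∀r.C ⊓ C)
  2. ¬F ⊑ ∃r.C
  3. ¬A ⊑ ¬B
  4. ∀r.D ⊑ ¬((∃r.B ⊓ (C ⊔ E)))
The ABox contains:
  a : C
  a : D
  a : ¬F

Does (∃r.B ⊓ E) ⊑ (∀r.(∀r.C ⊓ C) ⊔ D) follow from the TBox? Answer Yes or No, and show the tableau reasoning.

1. (∃r.B ⊓ E) ⊑ (∀r.(∀r.C ⊓ C) ⊔ D)  ⇔  ((∃r.B ⊓ E) ⊓ (∃r.(∃r.¬C ⊔ ¬C) ⊓ ¬D)) unsat w.r.t. T
   all branches close; clash {E, ¬E} at x₀
2. Hence (∃r.B ⊓ E) ⊑ (∀r.(∀r.C ⊓ C) ⊔ D): entailed.

Yes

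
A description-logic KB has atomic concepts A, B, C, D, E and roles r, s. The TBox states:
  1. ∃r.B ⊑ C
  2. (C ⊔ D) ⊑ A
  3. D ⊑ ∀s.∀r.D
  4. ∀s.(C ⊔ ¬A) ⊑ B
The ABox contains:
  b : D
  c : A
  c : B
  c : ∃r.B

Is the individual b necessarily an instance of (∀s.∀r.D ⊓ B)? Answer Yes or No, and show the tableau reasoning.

No

1. b : (∀s.∀r.D ⊓ B)?  L(b) = {D} ∪ {(∃s.∃r.¬D ⊔ ¬B)}
   apply at b: D⊑∀s.∀r.D
   open: L(b) ⊇ {A, D, ¬B, ∀r.¬B, ∀s.∀r.D, …} (+ ∃-successors) — b ∉ (∀s.∀r.D ⊓ B) possible
2. Hence b : (∀s.∀r.D ⊓ B): not entailed.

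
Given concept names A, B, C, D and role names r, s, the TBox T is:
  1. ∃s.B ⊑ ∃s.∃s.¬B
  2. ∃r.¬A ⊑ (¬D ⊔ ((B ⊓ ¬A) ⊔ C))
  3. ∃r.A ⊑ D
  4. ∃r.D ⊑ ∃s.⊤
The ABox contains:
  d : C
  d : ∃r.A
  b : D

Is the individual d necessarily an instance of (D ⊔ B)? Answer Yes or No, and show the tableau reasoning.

1. d : (D ⊔ B)?  L(d) = {C, ∃r.A} ∪ {(¬D ⊓ ¬B)}
   clash {D, ¬D} at d — d ∈ (D ⊔ B)
2. Hence d : (D ⊔ B): entailed.

Yes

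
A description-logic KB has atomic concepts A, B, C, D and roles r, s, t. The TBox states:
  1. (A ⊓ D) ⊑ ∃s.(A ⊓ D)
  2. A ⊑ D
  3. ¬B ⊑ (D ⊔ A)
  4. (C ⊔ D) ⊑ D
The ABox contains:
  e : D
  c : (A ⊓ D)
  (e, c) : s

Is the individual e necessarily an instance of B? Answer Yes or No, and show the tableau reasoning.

1. e : B?  L(e) = {D} ∪ {¬B}
   apply at e: ¬B⊑(D ⊔ A)
   open: L(e) ⊇ {D, ¬A, ¬B} — e ∉ B possible
2. Hence e : B: not entailed.

No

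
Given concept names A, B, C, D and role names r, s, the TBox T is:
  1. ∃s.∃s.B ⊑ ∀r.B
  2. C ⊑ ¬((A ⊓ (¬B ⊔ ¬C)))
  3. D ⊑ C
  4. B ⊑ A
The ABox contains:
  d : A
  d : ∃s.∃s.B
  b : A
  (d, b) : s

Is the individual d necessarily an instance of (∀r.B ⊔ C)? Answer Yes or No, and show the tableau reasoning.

1. d : (∀r.B ⊔ C)?  L(d) = {A, ∃s.∃s.B} ∪ {(∃r.¬B ⊓ ¬C)}
   clash {C, ¬C} at d — d ∈ (∀r.B ⊔ C)
2. Hence d : (∀r.B ⊔ C): entailed.

Yes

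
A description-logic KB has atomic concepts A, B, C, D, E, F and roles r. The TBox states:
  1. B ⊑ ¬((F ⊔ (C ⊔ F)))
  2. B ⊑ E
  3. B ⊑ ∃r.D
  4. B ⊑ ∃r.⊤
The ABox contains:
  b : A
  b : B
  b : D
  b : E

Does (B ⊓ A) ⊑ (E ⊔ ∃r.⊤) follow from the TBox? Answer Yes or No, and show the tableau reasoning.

Yes

1. (B ⊓ A) ⊑ (E ⊔ ∃r.⊤)  ⇔  ((B ⊓ A) ⊓ (¬E ⊓ ∀r.⊥)) unsat w.r.t. T
   all branches close; clash {E, ¬E} at x₀
2. Hence (B ⊓ A) ⊑ (E ⊔ ∃r.⊤): entailed.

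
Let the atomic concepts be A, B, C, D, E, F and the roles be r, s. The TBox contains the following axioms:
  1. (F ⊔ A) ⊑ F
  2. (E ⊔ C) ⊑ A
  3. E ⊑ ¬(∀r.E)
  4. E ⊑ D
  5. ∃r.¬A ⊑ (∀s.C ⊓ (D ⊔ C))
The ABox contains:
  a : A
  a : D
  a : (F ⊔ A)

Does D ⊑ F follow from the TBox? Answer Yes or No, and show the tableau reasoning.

1. D ⊑ F  ⇔  (D ⊓ ¬F) unsat w.r.t. T
   open: L(x₀) ⊇ {D, ¬A, ¬C, ¬E, ¬F, …}
2. Hence D ⊑ F: not entailed.

No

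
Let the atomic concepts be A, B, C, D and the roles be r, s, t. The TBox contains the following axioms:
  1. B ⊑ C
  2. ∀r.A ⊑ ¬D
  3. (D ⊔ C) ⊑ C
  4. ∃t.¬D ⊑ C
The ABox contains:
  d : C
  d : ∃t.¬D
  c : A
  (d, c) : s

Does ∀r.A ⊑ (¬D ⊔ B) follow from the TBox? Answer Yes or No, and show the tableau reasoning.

1. ∀r.A ⊑ (¬D ⊔ B)  ⇔  (∀r.A ⊓ (D ⊓ ¬B)) unsat w.r.t. T
   all branches close; clash {D, ¬D} at x₀
2. Hence ∀r.A ⊑ (¬D ⊔ B): entailed.

Yes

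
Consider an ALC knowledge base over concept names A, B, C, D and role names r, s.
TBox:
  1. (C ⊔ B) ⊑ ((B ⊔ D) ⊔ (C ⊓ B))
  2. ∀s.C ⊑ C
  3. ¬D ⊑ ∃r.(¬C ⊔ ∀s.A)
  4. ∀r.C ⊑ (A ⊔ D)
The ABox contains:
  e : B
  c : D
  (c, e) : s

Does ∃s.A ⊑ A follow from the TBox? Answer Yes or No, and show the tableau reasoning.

1. ∃s.A ⊑ A  ⇔  (∃s.A ⊓ ¬A) unsat w.r.t. T
   open: L(x₀) ⊇ {D, ¬A, ¬B, ¬C, ∃r.¬C, …} (+ ∃-successors)
2. Hence ∃s.A ⊑ A: not entailed.

No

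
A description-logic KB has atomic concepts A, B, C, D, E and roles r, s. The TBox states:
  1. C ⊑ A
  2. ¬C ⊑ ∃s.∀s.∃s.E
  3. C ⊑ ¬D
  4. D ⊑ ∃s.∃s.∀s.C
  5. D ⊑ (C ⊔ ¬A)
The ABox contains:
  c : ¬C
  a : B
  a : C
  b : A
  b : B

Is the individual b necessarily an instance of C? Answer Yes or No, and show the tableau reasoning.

No

1. b : C?  L(b) = {A, B} ∪ {¬C}
   apply at b: ¬C⊑∃s.∀s.∃s.E
   open: L(b) ⊇ {A, B, ¬C, ¬D, ∃s.∀s.∃s.E} (+ ∃-successors) — b ∉ C possible
2. Hence b : C: not entailed.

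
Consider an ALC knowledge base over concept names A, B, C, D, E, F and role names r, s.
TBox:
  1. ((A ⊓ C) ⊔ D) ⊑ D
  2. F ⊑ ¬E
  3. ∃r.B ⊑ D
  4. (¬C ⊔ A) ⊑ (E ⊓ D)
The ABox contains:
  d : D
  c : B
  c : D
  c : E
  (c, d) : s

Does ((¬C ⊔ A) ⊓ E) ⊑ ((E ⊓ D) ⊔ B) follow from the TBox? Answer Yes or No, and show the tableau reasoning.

Yes

1. ((¬C ⊔ A) ⊓ E) ⊑ ((E ⊓ D) ⊔ B)  ⇔  (((¬C ⊔ A) ⊓ E) ⊓ ((¬E ⊔ ¬D) ⊓ ¬B)) unsat w.r.t. T
   all branches close; clash {E, ¬E} at x₀
2. Hence ((¬C ⊔ A) ⊓ E) ⊑ ((E ⊓ D) ⊔ B): entailed.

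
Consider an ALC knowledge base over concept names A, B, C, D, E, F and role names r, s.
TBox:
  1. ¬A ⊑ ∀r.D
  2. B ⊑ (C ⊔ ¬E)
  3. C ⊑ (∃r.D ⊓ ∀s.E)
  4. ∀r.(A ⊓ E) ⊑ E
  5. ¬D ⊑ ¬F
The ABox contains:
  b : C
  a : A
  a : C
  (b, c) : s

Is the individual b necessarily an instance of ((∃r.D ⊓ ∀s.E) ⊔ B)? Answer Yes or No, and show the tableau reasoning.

1. b : ((∃r.D ⊓ ∀s.E) ⊔ B)?  L(b) = {C} ∪ {((∀r.¬D ⊔ ∃s.¬E) ⊓ ¬B)}
   clash {E, ¬E} at an ∃-successor — b ∈ ((∃r.D ⊓ ∀s.E) ⊔ B)
2. Hence b : ((∃r.D ⊓ ∀s.E) ⊔ B): entailed.

Yes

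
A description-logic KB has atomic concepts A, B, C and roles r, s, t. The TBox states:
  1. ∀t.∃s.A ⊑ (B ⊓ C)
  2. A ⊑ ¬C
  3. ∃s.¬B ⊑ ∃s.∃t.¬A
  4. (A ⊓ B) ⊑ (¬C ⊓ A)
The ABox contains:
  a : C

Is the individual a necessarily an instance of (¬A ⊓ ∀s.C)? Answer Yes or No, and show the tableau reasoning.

1. a : (¬A ⊓ ∀s.C)?  L(a) = {C} ∪ {(A ⊔ ∃s.¬C)}
   open: L(a) ⊇ {C, ¬A, ∀s.B, ∃s.¬C, ∃t.∀s.¬A} (+ ∃-successors) — a ∉ (¬A ⊓ ∀s.C) possible
2. Hence a : (¬A ⊓ ∀s.C): not entailed.

No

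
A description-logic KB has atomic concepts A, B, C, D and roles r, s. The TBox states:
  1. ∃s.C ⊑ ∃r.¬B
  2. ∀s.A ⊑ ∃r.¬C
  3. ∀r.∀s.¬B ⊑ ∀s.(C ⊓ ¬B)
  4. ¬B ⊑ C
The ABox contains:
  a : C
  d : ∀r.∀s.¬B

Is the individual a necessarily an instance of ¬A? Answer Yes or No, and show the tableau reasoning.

1. a : ¬A?  L(a) = {C} ∪ {A}
   open: L(a) ⊇ {A, C, ∀s.¬C, ∃r.∃s.B, ∃s.¬A} (+ ∃-successors) — a ∉ ¬A possible
2. Hence a : ¬A: not entailed.

No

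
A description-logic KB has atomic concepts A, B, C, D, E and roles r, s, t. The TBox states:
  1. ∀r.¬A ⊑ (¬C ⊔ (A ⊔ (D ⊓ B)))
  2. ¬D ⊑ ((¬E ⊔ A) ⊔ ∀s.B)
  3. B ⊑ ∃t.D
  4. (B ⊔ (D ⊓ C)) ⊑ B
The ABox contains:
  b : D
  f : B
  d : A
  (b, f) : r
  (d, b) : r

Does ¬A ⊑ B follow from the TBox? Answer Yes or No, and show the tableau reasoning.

1. ¬A ⊑ B  ⇔  (¬A ⊓ ¬B) unsat w.r.t. T
   open: L(x₀) ⊇ {¬A, ¬B, ¬D, ¬E, ∃r.A} (+ ∃-successors)
2. Hence ¬A ⊑ B: not entailed.

No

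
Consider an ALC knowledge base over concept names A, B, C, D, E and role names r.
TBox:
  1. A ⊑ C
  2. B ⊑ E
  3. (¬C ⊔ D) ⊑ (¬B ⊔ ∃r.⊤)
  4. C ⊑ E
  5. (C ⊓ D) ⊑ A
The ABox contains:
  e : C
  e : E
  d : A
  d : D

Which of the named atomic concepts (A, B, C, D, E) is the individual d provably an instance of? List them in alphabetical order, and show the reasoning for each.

{A, C, D, E}

1. d : A?  L(d) = {A, D} ∪ {¬A}
   clash {A, ¬A} at d — d ∈ A
2. d : B?  L(d) = {A, D} ∪ {¬B}
   apply at d: A⊑C
   open: L(d) ⊇ {A, C, D, E, ¬B} — d ∉ B possible
3. d : C?  L(d) = {A, D} ∪ {¬C}
   clash {C, ¬C} at d — d ∈ C
4. d : D?  L(d) = {A, D} ∪ {¬D}
   clash {D, ¬D} at d — d ∈ D
5. d : E?  L(d) = {A, D} ∪ {¬E}
   clash {E, ¬E} at d — d ∈ E
6. Entailed for d: {A, C, D, E}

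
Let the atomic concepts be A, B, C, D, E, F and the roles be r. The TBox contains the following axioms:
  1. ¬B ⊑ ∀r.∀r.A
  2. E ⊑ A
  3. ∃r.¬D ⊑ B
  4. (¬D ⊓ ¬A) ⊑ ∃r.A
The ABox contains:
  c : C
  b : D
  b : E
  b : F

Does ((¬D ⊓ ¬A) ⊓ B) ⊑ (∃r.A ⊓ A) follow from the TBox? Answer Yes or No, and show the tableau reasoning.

1. ((¬D ⊓ ¬A) ⊓ B) ⊑ (∃r.A ⊓ A)  ⇔  (((¬D ⊓ ¬A) ⊓ B) ⊓ (∀r.¬A ⊔ ¬A)) unsat w.r.t. T
   apply at x₀: (¬D ⊓ ¬A)⊑∃r.A
   open: L(x₀) ⊇ {B, ¬A, ¬D, ¬E, ∃r.A} (+ ∃-successors)
2. Hence ((¬D ⊓ ¬A) ⊓ B) ⊑ (∃r.A ⊓ A): not entailed.

No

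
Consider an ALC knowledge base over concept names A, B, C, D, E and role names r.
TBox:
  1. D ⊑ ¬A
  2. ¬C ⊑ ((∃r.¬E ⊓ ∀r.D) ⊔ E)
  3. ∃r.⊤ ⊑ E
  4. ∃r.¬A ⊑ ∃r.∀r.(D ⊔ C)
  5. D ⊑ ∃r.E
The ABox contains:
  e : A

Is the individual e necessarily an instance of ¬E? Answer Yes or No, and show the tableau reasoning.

No

1. e : ¬E?  L(e) = {A} ∪ {E}
   open: L(e) ⊇ {A, C, E, ¬D, ∀r.A} — e ∉ ¬E possible
2. Hence e : ¬E: not entailed.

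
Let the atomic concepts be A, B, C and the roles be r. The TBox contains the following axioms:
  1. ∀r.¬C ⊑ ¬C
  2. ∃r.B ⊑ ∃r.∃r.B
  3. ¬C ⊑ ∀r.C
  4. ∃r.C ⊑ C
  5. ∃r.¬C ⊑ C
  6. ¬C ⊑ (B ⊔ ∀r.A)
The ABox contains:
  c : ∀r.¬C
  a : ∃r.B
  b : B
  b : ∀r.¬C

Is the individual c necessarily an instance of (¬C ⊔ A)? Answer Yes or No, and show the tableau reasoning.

Yes

1. c : (¬C ⊔ A)?  L(c) = {∀r.¬C} ∪ {(C ⊓ ¬A)}
   clash {C, ¬C} at c — c ∈ (¬C ⊔ A)
2. Hence c : (¬C ⊔ A): entailed.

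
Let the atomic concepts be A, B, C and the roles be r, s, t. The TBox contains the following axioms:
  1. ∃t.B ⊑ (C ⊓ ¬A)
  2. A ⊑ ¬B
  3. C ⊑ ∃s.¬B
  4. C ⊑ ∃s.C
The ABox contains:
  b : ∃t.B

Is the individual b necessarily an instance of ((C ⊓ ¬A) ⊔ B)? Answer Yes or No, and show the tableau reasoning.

1. b : ((C ⊓ ¬A) ⊔ B)?  L(b) = {∃t.B} ∪ {((¬C ⊔ A) ⊓ ¬B)}
   clash {A, ¬A} at b — b ∈ ((C ⊓ ¬A) ⊔ B)
2. Hence b : ((C ⊓ ¬A) ⊔ B): entailed.

Yes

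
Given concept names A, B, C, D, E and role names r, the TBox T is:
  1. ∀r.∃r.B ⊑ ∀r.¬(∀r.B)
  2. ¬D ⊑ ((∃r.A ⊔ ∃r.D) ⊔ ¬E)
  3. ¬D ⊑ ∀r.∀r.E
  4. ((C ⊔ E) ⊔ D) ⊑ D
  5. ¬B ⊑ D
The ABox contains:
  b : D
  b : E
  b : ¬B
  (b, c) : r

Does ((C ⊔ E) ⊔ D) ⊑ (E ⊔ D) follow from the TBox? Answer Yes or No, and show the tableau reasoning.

Yes

1. ((C ⊔ E) ⊔ D) ⊑ (E ⊔ D)  ⇔  (((C ⊔ E) ⊔ D) ⊓ (¬E ⊓ ¬D)) unsat w.r.t. T
   all branches close; clash {D, ¬D} at x₀
2. Hence ((C ⊔ E) ⊔ D) ⊑ (E ⊔ D): entailed.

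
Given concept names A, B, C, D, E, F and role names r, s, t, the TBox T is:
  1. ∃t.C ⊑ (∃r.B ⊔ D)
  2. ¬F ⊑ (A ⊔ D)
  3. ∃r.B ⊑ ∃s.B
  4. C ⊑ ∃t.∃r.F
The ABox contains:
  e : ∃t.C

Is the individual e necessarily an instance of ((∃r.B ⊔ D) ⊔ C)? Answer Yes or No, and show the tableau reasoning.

Yes

1. e : ((∃r.B ⊔ D) ⊔ C)?  L(e) = {∃t.C} ∪ {((∀r.¬B ⊓ ¬D) ⊓ ¬C)}
   clash {D, ¬D} at e — e ∈ ((∃r.B ⊔ D) ⊔ C)
2. Hence e : ((∃r.B ⊔ D) ⊔ C): entailed.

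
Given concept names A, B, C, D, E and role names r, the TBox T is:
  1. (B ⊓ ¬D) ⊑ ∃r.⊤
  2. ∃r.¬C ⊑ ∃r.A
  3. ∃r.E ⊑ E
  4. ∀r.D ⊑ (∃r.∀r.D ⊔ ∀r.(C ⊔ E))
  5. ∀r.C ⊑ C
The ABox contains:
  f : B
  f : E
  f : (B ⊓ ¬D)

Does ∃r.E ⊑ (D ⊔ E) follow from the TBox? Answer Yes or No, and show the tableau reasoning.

1. ∃r.E ⊑ (D ⊔ E)  ⇔  (∃r.E ⊓ (¬D ⊓ ¬E)) unsat w.r.t. T
   all branches close; clash {E, ¬E} at x₀
2. Hence ∃r.E ⊑ (D ⊔ E): entailed.

Yes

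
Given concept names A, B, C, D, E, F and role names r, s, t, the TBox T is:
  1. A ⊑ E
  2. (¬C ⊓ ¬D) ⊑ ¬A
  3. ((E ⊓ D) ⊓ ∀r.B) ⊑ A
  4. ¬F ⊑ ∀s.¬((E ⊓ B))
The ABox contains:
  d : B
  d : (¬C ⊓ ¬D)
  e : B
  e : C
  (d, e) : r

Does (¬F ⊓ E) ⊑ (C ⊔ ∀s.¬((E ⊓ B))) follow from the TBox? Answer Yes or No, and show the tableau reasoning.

1. (¬F ⊓ E) ⊑ (C ⊔ ∀s.¬((E ⊓ B)))  ⇔  ((¬F ⊓ E) ⊓ (¬C ⊓ ∃s.(E ⊓ B))) unsat w.r.t. T
   all branches close; clash {A, ¬A} at x₀
2. Hence (¬F ⊓ E) ⊑ (C ⊔ ∀s.¬((E ⊓ B))): entailed.

Yes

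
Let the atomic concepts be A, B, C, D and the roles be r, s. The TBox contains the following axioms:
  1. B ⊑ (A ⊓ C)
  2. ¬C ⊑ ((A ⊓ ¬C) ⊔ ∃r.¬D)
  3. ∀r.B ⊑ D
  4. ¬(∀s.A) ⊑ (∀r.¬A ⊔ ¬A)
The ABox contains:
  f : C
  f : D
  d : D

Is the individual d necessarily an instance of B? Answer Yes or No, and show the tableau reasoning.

No

1. d : B?  L(d) = {D} ∪ {¬B}
   open: L(d) ⊇ {C, D, ¬B, ∀s.A} — d ∉ B possible
2. Hence d : B: not entailed.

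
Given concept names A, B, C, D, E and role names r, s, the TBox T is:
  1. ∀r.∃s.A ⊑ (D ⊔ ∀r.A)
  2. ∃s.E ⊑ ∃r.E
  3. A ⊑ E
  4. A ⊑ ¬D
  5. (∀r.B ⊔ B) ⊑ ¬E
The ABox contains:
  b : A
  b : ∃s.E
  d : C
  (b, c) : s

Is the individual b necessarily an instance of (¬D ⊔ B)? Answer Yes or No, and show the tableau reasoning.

1. b : (¬D ⊔ B)?  L(b) = {A, ∃s.E} ∪ {(D ⊓ ¬B)}
   clash {D, ¬D} at b — b ∈ (¬D ⊔ B)
2. Hence b : (¬D ⊔ B): entailed.

Yes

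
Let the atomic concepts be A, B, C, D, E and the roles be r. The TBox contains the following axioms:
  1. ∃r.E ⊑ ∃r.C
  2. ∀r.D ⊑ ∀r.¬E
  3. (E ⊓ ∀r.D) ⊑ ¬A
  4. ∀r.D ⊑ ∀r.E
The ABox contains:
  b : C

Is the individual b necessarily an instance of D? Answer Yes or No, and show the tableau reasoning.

No

1. b : D?  L(b) = {C} ∪ {¬D}
   open: L(b) ⊇ {C, ¬D, ∀r.¬E, ∃r.¬D} (+ ∃-successors) — b ∉ D possible
2. Hence b : D: not entailed.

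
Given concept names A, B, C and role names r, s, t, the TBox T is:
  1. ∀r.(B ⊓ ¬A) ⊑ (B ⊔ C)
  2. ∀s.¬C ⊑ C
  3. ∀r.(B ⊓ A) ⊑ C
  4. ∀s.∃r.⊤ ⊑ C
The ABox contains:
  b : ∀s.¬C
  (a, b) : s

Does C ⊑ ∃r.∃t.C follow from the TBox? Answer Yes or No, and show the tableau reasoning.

1. C ⊑ ∃r.∃t.C  ⇔  (C ⊓ ∀r.∀t.¬C) unsat w.r.t. T
   open: L(x₀) ⊇ {C, ∀r.∀t.¬C, ∃r.(¬B ⊔ A)} (+ ∃-successors)
2. Hence C ⊑ ∃r.∃t.C: not entailed.

No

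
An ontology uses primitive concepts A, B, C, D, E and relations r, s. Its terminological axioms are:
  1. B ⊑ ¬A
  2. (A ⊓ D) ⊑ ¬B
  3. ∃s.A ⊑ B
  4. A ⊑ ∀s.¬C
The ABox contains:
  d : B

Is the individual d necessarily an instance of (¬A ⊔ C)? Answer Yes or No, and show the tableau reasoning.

1. d : (¬A ⊔ C)?  L(d) = {B} ∪ {(A ⊓ ¬C)}
   clash {A, ¬A} at d — d ∈ (¬A ⊔ C)
2. Hence d : (¬A ⊔ C): entailed.

Yes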